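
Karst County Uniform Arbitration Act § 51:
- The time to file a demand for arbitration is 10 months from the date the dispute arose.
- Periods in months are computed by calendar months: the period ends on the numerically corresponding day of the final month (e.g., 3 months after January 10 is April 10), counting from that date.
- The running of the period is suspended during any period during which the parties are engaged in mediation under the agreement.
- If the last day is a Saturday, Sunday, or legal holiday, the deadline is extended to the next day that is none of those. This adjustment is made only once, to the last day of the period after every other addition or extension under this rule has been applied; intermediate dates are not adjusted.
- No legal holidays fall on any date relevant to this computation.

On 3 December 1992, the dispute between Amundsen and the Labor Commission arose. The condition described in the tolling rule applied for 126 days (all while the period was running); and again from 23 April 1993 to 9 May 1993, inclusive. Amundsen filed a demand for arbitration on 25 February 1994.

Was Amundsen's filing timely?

10 months after 3 December 1992 is October 3, 1993.
Tolling adds 126 days: October 3, 1993 + 126 days = February 6, 1994.
From April 23, 1993 through May 9, 1993 inclusive is 17 days; tolling adds 17 days: February 6, 1994 + 17 days = February 23, 1994.
February 23, 1994 is a Wednesday and not a legal holiday, so no extension applies.
The deadline is February 23, 1994; the filing on February 25, 1994 is after that date.

No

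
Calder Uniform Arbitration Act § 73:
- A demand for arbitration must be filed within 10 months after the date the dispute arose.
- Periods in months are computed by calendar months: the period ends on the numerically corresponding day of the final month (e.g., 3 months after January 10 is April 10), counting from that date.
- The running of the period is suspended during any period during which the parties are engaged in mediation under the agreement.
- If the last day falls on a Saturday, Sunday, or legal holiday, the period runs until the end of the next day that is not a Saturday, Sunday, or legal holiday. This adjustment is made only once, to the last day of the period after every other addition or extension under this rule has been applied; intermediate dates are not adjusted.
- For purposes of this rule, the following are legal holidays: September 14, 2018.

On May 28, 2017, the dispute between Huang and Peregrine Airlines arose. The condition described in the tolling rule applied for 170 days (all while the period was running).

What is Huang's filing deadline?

10 months after May 28, 2017 is March 28, 2018.
Tolling adds 170 days: March 28, 2018 + 170 days = September 14, 2018.
September 14, 2018 is a listed holiday; September 15, 2018 is Saturday; September 16, 2018 is Sunday. The next qualifying day is September 17, 2018.

September 17, 2018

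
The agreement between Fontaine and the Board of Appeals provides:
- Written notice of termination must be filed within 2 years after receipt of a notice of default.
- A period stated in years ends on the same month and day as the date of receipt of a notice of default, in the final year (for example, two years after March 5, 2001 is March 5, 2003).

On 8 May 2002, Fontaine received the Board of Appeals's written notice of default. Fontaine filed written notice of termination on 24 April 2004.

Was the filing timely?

2 years after 8 May 2002 is May 8, 2004.
The deadline is May 8, 2004; the filing on April 24, 2004 is on or before that date.

Yes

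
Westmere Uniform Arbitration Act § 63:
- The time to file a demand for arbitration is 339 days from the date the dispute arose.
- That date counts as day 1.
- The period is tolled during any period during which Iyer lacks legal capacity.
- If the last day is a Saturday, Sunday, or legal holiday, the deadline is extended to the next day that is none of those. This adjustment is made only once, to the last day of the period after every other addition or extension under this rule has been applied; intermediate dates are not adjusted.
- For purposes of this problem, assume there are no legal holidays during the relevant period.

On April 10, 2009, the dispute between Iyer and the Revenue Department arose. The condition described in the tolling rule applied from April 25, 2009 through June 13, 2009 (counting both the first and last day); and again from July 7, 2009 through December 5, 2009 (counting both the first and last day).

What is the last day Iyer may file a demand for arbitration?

October 4, 2010

Counting April 10, 2009 as day 1, day 339 is March 14, 2010.
From April 25, 2009 through June 13, 2009 inclusive is 50 days; tolling adds 50 days: March 14, 2010 + 50 days = May 3, 2010.
From July 7, 2009 through December 5, 2009 inclusive is 152 days; tolling adds 152 days: May 3, 2010 + 152 days = October 2, 2010.
October 2, 2010 is Saturday; October 3, 2010 is Sunday. The next qualifying day is October 4, 2010.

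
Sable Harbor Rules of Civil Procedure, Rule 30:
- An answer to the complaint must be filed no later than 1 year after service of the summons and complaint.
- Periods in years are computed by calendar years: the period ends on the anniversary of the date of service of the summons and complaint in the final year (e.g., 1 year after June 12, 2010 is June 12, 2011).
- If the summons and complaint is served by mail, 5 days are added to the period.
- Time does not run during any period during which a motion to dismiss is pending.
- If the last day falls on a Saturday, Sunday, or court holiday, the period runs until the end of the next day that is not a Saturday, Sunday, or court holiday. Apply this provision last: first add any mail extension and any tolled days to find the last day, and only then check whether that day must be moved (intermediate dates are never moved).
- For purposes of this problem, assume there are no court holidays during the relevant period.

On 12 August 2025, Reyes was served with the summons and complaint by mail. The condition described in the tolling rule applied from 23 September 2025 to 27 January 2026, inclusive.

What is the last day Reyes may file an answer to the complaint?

December 22, 2026

1 year after 12 August 2025 is August 12, 2026.
Service was by mail, adding 5 days: August 12, 2026 + 5 days = August 17, 2026.
From September 23, 2025 through January 27, 2026 inclusive is 127 days; tolling adds 127 days: August 17, 2026 + 127 days = December 22, 2026.
December 22, 2026 is a Tuesday and not a court holiday, so no extension applies.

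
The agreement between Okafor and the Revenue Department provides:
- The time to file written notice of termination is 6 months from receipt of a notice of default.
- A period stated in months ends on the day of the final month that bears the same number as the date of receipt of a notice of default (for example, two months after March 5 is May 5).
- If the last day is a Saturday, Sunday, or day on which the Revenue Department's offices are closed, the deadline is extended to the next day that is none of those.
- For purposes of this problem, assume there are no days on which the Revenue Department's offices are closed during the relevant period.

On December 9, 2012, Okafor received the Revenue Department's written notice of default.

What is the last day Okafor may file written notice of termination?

6 months after December 9, 2012 is June 9, 2013.
June 9, 2013 is Sunday. The next qualifying day is June 10, 2013.

June 10, 2013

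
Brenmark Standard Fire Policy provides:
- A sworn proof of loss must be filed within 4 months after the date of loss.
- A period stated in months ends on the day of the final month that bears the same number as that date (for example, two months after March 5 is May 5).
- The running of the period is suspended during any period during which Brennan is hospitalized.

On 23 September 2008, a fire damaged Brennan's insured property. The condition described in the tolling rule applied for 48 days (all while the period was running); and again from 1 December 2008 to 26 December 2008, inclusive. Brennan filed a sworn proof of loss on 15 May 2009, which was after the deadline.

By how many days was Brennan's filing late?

38 days

4 months after 23 September 2008 is January 23, 2009.
Tolling adds 48 days: January 23, 2009 + 48 days = March 12, 2009.
From December 1, 2008 through December 26, 2008 inclusive is 26 days; tolling adds 26 days: March 12, 2009 + 26 days = April 7, 2009.
The deadline is April 7, 2009; from April 7, 2009 to May 15, 2009 is 38 days.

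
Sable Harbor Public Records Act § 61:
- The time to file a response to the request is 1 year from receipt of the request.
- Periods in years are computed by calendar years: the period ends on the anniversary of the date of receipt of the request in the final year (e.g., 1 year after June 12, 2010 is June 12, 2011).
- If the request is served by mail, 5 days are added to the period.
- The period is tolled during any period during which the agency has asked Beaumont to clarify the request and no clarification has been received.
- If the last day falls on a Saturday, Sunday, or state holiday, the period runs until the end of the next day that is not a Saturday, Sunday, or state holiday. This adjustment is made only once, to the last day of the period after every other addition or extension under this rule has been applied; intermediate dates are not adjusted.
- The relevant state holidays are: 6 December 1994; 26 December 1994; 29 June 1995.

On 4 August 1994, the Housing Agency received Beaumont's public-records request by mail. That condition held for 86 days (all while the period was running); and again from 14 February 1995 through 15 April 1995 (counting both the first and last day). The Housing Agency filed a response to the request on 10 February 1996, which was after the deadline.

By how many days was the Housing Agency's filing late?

1 year after 4 August 1994 is August 4, 1995.
Service was by mail, adding 5 days: August 4, 1995 + 5 days = August 9, 1995.
Tolling adds 86 days: August 9, 1995 + 86 days = November 3, 1995.
From February 14, 1995 through April 15, 1995 inclusive is 61 days; tolling adds 61 days: November 3, 1995 + 61 days = January 3, 1996.
January 3, 1996 is a Wednesday and not a state holiday, so no extension applies.
The deadline is January 3, 1996; from January 3, 1996 to February 10, 1996 is 38 days.

38 days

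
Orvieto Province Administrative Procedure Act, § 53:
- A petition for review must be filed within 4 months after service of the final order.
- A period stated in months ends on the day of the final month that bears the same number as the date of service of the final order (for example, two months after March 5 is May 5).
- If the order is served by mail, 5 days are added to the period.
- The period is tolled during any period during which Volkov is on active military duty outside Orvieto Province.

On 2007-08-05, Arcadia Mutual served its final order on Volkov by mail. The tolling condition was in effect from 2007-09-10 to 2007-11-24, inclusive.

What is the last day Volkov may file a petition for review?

February 24, 2008

4 months after 2007-08-05 is December 5, 2007.
Service was by mail, adding 5 days: December 5, 2007 + 5 days = December 10, 2007.
From September 10, 2007 through November 24, 2007 inclusive is 76 days; tolling adds 76 days: December 10, 2007 + 76 days = February 24, 2008.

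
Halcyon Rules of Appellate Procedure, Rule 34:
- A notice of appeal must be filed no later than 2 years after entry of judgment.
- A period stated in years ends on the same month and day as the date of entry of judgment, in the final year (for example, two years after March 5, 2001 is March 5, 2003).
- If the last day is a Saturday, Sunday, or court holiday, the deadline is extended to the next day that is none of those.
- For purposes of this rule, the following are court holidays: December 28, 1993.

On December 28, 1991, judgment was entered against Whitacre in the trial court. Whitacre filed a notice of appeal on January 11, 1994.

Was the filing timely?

2 years after December 28, 1991 is December 28, 1993.
December 28, 1993 is a listed holiday. The next qualifying day is December 29, 1993.
The deadline is December 29, 1993; the filing on January 11, 1994 is after that date.

No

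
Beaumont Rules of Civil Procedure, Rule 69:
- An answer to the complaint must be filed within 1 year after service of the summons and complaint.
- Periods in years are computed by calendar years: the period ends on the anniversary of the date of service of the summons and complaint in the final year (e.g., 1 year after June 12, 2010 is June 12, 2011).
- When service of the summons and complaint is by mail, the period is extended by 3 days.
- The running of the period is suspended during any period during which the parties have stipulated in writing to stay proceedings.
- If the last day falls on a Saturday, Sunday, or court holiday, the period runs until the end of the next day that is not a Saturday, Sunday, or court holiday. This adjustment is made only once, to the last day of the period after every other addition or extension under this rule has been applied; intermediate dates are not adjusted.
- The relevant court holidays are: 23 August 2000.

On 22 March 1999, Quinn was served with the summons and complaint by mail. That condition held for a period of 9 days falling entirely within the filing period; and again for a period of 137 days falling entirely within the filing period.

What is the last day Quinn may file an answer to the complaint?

August 18, 2000

1 year after 22 March 1999 is March 22, 2000.
Service was by mail, adding 3 days: March 22, 2000 + 3 days = March 25, 2000.
Tolling adds 9 days: March 25, 2000 + 9 days = April 3, 2000.
Tolling adds 137 days: April 3, 2000 + 137 days = August 18, 2000.
August 18, 2000 is a Friday and not a court holiday, so no extension applies.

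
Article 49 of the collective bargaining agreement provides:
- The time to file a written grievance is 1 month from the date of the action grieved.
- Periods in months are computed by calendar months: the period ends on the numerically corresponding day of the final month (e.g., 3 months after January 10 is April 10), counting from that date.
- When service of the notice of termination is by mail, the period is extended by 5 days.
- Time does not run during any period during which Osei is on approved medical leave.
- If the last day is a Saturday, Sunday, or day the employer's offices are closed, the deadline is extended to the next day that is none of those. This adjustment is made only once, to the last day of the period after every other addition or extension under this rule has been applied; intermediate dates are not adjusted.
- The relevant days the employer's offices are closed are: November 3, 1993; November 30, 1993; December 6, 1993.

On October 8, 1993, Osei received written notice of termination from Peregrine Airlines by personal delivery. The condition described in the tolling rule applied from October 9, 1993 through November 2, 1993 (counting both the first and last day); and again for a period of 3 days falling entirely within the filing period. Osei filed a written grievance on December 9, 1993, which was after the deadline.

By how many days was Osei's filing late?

2 days

1 month after October 8, 1993 is November 8, 1993.
Service was not by mail, so no mail extension applies.
From October 9, 1993 through November 2, 1993 inclusive is 25 days; tolling adds 25 days: November 8, 1993 + 25 days = December 3, 1993.
Tolling adds 3 days: December 3, 1993 + 3 days = December 6, 1993.
December 6, 1993 is a listed holiday. The next qualifying day is December 7, 1993.
The deadline is December 7, 1993; from December 7, 1993 to December 9, 1993 is 2 days.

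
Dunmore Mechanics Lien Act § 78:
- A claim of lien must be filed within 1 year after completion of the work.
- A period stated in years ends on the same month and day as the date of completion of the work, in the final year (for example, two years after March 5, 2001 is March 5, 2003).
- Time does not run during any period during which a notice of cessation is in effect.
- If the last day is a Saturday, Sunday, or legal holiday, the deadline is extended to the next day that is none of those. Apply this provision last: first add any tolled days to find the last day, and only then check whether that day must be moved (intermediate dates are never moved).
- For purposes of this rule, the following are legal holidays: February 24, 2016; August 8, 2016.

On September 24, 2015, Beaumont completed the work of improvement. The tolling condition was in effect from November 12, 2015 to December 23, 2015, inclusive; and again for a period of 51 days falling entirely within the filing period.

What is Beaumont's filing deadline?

1 year after September 24, 2015 is September 24, 2016.
From November 12, 2015 through December 23, 2015 inclusive is 42 days; tolling adds 42 days: September 24, 2016 + 42 days = November 5, 2016.
Tolling adds 51 days: November 5, 2016 + 51 days = December 26, 2016.
December 26, 2016 is a Monday and not a legal holiday, so no extension applies.

December 26, 2016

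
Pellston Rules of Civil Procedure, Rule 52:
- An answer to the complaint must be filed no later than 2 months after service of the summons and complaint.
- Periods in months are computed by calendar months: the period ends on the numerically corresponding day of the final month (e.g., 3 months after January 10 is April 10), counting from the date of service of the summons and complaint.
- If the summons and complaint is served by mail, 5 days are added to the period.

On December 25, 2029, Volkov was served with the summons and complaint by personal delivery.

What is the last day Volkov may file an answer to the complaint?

February 25, 2030

2 months after December 25, 2029 is February 25, 2030.
Service was not by mail, so no mail extension applies.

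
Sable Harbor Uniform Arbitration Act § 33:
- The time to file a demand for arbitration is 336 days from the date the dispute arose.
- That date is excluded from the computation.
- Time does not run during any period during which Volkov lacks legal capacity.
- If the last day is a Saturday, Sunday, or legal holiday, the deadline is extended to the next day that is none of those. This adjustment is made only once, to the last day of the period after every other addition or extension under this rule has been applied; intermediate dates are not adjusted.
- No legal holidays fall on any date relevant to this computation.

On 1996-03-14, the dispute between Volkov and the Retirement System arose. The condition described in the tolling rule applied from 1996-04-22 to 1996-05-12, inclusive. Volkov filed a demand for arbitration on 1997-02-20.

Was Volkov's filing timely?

Yes

336 days after 1996-03-14 is February 13, 1997.
From April 22, 1996 through May 12, 1996 inclusive is 21 days; tolling adds 21 days: February 13, 1997 + 21 days = March 6, 1997.
March 6, 1997 is a Thursday and not a legal holiday, so no extension applies.
The deadline is March 6, 1997; the filing on February 20, 1997 is on or before that date.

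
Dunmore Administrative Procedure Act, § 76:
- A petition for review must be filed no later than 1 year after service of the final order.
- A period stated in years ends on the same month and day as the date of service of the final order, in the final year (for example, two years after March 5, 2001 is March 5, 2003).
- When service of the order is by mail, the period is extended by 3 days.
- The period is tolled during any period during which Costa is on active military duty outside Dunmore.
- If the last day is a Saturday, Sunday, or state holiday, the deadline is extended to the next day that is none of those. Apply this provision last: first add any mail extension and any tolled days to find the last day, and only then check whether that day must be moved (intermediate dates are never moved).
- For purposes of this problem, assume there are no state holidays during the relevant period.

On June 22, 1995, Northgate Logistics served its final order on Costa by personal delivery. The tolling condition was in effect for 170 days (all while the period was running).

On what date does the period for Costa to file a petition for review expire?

December 9, 1996

1 year after June 22, 1995 is June 22, 1996.
Service was not by mail, so no mail extension applies.
Tolling adds 170 days: June 22, 1996 + 170 days = December 9, 1996.
December 9, 1996 is a Monday and not a state holiday, so no extension applies.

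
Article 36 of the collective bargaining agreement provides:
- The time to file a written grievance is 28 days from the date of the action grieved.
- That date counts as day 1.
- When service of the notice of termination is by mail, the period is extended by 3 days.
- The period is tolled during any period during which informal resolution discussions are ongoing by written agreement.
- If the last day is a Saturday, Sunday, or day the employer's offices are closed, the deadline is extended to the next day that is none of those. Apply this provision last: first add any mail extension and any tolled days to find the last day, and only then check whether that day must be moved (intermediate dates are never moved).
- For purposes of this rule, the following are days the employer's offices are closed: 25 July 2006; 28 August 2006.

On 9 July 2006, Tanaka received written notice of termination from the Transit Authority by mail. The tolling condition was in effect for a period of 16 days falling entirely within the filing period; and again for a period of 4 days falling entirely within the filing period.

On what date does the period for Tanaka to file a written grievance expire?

Counting 9 July 2006 as day 1, day 28 is August 5, 2006.
Service was by mail, adding 3 days: August 5, 2006 + 3 days = August 8, 2006.
Tolling adds 16 days: August 8, 2006 + 16 days = August 24, 2006.
Tolling adds 4 days: August 24, 2006 + 4 days = August 28, 2006.
August 28, 2006 is a listed holiday. The next qualifying day is August 29, 2006.

August 29, 2006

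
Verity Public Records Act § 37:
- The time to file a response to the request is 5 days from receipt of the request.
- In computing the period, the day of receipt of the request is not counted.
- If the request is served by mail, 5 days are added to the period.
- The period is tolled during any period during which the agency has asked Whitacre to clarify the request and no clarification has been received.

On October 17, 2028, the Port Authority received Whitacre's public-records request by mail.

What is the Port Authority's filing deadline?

5 days after October 17, 2028 is October 22, 2028.
Service was by mail, adding 5 days: October 22, 2028 + 5 days = October 27, 2028.

October 27, 2028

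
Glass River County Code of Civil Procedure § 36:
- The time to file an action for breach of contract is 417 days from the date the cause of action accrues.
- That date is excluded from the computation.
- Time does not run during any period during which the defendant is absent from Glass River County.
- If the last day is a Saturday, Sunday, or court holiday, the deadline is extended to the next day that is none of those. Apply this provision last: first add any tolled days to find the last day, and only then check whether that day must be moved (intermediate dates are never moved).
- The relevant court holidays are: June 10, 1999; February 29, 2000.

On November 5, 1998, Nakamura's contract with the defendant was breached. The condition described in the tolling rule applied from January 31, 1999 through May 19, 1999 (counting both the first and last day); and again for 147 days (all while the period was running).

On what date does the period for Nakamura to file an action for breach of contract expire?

417 days after November 5, 1998 is December 27, 1999.
From January 31, 1999 through May 19, 1999 inclusive is 109 days; tolling adds 109 days: December 27, 1999 + 109 days = April 14, 2000.
Tolling adds 147 days: April 14, 2000 + 147 days = September 8, 2000.
September 8, 2000 is a Friday and not a court holiday, so no extension applies.

September 8, 2000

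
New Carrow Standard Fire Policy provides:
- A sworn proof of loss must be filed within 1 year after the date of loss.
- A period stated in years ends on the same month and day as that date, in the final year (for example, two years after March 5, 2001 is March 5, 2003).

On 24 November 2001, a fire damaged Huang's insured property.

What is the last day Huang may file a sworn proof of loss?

November 24, 2002

1 year after 24 November 2001 is November 24, 2002.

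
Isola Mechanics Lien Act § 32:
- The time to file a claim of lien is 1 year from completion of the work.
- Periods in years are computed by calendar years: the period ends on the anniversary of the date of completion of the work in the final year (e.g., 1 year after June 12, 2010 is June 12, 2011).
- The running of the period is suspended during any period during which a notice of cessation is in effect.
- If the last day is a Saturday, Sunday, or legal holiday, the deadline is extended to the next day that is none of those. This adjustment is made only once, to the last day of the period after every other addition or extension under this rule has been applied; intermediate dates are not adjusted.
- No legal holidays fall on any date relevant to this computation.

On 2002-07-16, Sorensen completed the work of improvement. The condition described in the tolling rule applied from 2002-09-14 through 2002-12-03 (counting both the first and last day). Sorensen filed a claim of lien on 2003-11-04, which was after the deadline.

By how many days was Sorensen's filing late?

29 days

1 year after 2002-07-16 is July 16, 2003.
From September 14, 2002 through December 3, 2002 inclusive is 81 days; tolling adds 81 days: July 16, 2003 + 81 days = October 5, 2003.
October 5, 2003 is Sunday. The next qualifying day is October 6, 2003.
The deadline is October 6, 2003; from October 6, 2003 to November 4, 2003 is 29 days.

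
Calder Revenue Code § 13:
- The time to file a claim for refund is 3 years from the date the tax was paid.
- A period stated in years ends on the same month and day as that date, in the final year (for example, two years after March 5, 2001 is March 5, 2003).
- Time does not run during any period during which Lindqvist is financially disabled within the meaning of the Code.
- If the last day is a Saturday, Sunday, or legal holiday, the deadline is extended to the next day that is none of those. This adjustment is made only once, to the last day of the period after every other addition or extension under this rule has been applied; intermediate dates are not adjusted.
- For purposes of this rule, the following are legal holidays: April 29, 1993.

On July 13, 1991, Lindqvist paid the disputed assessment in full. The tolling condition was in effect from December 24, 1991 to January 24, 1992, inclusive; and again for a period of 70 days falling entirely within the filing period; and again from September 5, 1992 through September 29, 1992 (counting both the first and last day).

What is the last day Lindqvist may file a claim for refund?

November 17, 1994

3 years after July 13, 1991 is July 13, 1994.
From December 24, 1991 through January 24, 1992 inclusive is 32 days; tolling adds 32 days: July 13, 1994 + 32 days = August 14, 1994.
Tolling adds 70 days: August 14, 1994 + 70 days = October 23, 1994.
From September 5, 1992 through September 29, 1992 inclusive is 25 days; tolling adds 25 days: October 23, 1994 + 25 days = November 17, 1994.
November 17, 1994 is a Thursday and not a legal holiday, so no extension applies.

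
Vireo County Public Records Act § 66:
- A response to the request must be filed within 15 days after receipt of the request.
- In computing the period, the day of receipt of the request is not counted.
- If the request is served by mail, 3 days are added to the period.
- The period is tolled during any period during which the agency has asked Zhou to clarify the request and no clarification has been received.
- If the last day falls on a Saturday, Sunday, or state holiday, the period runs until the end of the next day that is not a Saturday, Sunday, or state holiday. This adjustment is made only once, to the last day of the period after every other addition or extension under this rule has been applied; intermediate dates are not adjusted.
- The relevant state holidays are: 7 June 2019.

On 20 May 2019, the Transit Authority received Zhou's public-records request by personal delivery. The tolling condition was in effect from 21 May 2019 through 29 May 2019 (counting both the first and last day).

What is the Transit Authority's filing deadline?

15 days after 20 May 2019 is June 4, 2019.
Service was not by mail, so no mail extension applies.
From May 21, 2019 through May 29, 2019 inclusive is 9 days; tolling adds 9 days: June 4, 2019 + 9 days = June 13, 2019.
June 13, 2019 is a Thursday and not a state holiday, so no extension applies.

June 13, 2019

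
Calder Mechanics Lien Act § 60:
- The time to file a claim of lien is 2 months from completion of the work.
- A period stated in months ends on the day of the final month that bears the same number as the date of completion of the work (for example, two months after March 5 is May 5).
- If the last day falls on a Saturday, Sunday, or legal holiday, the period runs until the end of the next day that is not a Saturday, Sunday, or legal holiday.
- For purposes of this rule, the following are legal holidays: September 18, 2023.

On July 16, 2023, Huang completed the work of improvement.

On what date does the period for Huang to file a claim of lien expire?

2 months after July 16, 2023 is September 16, 2023.
September 16, 2023 is Saturday; September 17, 2023 is Sunday; September 18, 2023 is a listed holiday. The next qualifying day is September 19, 2023.

September 19, 2023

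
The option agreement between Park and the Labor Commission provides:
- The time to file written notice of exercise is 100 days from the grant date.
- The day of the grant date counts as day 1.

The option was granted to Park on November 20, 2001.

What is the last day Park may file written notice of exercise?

February 27, 2002

Counting November 20, 2001 as day 1, day 100 is February 27, 2002.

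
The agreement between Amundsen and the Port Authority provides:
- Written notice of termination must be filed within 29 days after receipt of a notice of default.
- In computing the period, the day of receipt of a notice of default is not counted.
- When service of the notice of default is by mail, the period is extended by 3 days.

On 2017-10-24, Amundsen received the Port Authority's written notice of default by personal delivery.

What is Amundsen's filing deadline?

November 22, 2017

29 days after 2017-10-24 is November 22, 2017.
Service was not by mail, so no mail extension applies.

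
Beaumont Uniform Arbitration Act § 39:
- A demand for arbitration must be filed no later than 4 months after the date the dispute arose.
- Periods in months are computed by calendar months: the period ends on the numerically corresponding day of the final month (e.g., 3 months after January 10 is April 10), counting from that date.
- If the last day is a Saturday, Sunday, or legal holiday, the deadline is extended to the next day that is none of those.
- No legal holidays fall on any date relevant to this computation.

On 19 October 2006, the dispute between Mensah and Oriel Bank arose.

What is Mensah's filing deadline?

4 months after 19 October 2006 is February 19, 2007.
February 19, 2007 is a Monday and not a legal holiday, so no extension applies.

February 19, 2007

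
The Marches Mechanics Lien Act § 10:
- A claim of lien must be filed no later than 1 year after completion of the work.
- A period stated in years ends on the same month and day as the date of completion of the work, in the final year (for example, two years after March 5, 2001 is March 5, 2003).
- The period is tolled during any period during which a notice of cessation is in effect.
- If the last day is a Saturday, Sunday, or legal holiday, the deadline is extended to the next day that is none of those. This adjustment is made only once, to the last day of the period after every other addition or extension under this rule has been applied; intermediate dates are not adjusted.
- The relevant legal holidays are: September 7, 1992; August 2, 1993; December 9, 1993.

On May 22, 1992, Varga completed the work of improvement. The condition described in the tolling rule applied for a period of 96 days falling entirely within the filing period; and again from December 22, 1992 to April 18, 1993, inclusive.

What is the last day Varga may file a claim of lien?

1 year after May 22, 1992 is May 22, 1993.
Tolling adds 96 days: May 22, 1993 + 96 days = August 26, 1993.
From December 22, 1992 through April 18, 1993 inclusive is 118 days; tolling adds 118 days: August 26, 1993 + 118 days = December 22, 1993.
December 22, 1993 is a Wednesday and not a legal holiday, so no extension applies.

December 22, 1993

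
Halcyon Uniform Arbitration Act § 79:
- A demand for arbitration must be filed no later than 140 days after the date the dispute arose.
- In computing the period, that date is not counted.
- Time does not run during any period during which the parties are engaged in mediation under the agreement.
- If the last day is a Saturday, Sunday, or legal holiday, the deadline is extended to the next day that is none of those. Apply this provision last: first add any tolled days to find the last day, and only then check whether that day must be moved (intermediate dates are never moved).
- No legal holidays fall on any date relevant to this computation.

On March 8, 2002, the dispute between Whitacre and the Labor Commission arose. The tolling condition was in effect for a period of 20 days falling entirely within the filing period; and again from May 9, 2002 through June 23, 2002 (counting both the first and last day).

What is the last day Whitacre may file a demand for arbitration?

September 30, 2002

140 days after March 8, 2002 is July 26, 2002.
Tolling adds 20 days: July 26, 2002 + 20 days = August 15, 2002.
From May 9, 2002 through June 23, 2002 inclusive is 46 days; tolling adds 46 days: August 15, 2002 + 46 days = September 30, 2002.
September 30, 2002 is a Monday and not a legal holiday, so no extension applies.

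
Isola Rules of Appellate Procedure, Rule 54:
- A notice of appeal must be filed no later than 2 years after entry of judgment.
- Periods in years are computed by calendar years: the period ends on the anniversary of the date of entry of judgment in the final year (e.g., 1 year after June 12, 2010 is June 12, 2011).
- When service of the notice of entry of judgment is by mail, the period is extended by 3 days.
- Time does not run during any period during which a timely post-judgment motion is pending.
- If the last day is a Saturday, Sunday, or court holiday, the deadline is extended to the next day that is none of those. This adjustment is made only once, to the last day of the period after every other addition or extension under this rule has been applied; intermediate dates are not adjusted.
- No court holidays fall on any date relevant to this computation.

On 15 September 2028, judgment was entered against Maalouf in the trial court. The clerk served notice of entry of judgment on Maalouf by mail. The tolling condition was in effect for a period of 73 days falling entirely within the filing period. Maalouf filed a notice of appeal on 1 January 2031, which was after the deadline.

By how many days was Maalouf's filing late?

30 days

2 years after 15 September 2028 is September 15, 2030.
Service was by mail, adding 3 days: September 15, 2030 + 3 days = September 18, 2030.
Tolling adds 73 days: September 18, 2030 + 73 days = November 30, 2030.
November 30, 2030 is Saturday; December 1, 2030 is Sunday. The next qualifying day is December 2, 2030.
The deadline is December 2, 2030; from December 2, 2030 to January 1, 2031 is 30 days.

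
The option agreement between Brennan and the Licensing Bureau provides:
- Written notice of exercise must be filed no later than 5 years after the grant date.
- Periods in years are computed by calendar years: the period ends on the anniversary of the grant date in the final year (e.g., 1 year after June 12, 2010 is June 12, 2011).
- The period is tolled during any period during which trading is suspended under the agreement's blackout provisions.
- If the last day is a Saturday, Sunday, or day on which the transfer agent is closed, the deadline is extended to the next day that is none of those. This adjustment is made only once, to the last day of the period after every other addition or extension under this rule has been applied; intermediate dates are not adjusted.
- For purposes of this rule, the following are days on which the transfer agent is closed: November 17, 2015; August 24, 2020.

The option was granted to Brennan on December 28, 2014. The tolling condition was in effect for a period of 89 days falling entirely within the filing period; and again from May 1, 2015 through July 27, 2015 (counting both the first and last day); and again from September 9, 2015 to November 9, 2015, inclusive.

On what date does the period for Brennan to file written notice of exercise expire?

5 years after December 28, 2014 is December 28, 2019.
Tolling adds 89 days: December 28, 2019 + 89 days = March 26, 2020.
From May 1, 2015 through July 27, 2015 inclusive is 88 days; tolling adds 88 days: March 26, 2020 + 88 days = June 22, 2020.
From September 9, 2015 through November 9, 2015 inclusive is 62 days; tolling adds 62 days: June 22, 2020 + 62 days = August 23, 2020.
August 23, 2020 is Sunday; August 24, 2020 is a listed holiday. The next qualifying day is August 25, 2020.

August 25, 2020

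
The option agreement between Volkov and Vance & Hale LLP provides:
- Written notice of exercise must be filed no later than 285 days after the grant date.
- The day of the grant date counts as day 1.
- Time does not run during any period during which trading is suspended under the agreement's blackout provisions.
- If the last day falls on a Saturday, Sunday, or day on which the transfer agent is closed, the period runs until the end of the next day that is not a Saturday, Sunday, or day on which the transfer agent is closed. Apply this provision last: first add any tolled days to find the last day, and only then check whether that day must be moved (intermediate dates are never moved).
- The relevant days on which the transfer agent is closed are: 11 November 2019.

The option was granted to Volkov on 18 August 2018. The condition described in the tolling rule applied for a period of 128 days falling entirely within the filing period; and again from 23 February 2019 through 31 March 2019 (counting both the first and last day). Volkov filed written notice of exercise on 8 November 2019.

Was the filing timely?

Yes

Counting 18 August 2018 as day 1, day 285 is May 29, 2019.
Tolling adds 128 days: May 29, 2019 + 128 days = October 4, 2019.
From February 23, 2019 through March 31, 2019 inclusive is 37 days; tolling adds 37 days: October 4, 2019 + 37 days = November 10, 2019.
November 10, 2019 is Sunday; November 11, 2019 is a listed holiday. The next qualifying day is November 12, 2019.
The deadline is November 12, 2019; the filing on November 8, 2019 is on or before that date.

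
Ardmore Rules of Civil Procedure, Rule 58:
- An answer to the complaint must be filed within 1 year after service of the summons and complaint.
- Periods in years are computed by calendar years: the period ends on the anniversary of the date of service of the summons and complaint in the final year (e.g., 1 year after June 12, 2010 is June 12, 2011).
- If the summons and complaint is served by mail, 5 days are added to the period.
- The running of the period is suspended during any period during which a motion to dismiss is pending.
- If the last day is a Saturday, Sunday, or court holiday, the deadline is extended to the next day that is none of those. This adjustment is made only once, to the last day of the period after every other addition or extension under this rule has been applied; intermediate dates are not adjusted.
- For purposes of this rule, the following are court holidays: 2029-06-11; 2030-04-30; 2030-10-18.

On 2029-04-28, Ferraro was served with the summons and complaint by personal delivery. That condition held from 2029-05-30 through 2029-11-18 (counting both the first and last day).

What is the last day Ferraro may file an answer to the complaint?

1 year after 2029-04-28 is April 28, 2030.
Service was not by mail, so no mail extension applies.
From May 30, 2029 through November 18, 2029 inclusive is 173 days; tolling adds 173 days: April 28, 2030 + 173 days = October 18, 2030.
October 18, 2030 is a listed holiday; October 19, 2030 is Saturday; October 20, 2030 is Sunday. The next qualifying day is October 21, 2030.

October 21, 2030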